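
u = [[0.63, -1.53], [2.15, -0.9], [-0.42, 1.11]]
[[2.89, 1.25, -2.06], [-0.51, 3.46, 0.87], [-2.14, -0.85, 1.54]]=u@ [[-1.24, 1.53, 1.17], [-2.40, -0.19, 1.83]]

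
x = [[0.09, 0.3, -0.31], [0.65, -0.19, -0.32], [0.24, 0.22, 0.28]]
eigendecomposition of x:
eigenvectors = [[0.48+0.00j, -0.09-0.51j, -0.09+0.51j], [(-0.87+0j), -0.10-0.55j, (-0.1+0.55j)], [0.10+0.00j, -0.65+0.00j, (-0.65-0j)]]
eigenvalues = [(-0.51+0j), (0.35+0.38j), (0.35-0.38j)]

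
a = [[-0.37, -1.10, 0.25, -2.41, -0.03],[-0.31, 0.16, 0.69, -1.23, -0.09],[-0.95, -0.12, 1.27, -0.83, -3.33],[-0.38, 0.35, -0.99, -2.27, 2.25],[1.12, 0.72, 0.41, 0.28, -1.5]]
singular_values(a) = [4.68, 3.76, 1.42, 0.99, 0.59]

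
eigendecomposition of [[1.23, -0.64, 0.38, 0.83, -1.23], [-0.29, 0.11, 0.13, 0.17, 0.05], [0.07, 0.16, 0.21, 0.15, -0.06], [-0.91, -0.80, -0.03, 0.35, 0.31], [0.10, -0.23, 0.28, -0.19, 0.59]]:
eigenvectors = [[(-0.65+0j), (-0.65-0j), 0.28+0.00j, -0.05+0.34j, -0.05-0.34j], [(0.13-0.24j), 0.13+0.24j, (0.16+0j), (0.12-0.41j), 0.12+0.41j], [(-0.06-0.11j), (-0.06+0.11j), (-0.52+0j), (0.05-0.29j), 0.05+0.29j], [(0.54-0.34j), 0.54+0.34j, (0.64+0j), (0.59+0j), 0.59-0.00j], [0.04+0.28j, 0.04-0.28j, (0.46+0j), 0.39+0.34j, (0.39-0.34j)]]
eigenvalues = [(0.78+0.79j), (0.78-0.79j), (-0.01+0j), (0.46+0.24j), (0.46-0.24j)]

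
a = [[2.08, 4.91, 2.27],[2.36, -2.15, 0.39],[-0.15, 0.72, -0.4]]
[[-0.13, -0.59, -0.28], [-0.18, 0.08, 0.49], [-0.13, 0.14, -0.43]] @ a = [[-1.62,  0.43,  -0.41],[-0.26,  -0.70,  -0.57],[0.12,  -1.25,  -0.07]]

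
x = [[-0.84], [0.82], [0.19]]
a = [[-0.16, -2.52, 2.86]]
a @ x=[[-1.39]]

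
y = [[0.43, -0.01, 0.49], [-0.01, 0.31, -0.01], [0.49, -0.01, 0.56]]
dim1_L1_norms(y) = [0.93, 0.33, 1.06]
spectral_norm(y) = 0.99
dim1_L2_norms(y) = [0.65, 0.31, 0.74]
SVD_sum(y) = [[0.43, -0.01, 0.49],[-0.01, 0.00, -0.02],[0.49, -0.02, 0.56]] + [[0.00, 0.0, 0.00], [0.00, 0.31, 0.01], [0.00, 0.01, 0.0]] + [[0.0, 0.0, -0.0], [0.0, 0.0, -0.0], [-0.00, -0.0, 0.00]]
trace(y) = 1.30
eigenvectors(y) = [[0.66,-0.75,0.01], [-0.02,-0.00,1.0], [0.75,0.66,0.02]]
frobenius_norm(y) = 1.04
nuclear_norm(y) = 1.30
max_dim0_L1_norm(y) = 1.06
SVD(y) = [[-0.66,-0.01,-0.75], [0.02,-1.0,-0.00], [-0.75,-0.02,0.66]] @ diag([0.9895854431786499, 0.3097097898880247, 0.0007047669333252598]) @ [[-0.66, 0.02, -0.75],[-0.01, -1.0, -0.02],[-0.75, -0.0, 0.66]]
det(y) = 0.00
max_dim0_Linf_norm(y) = 0.56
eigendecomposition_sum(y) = [[0.43,-0.01,0.49],[-0.01,0.00,-0.02],[0.49,-0.02,0.56]] + [[0.00,0.0,-0.0],[0.0,0.00,-0.0],[-0.0,-0.0,0.0]] + [[0.00,  0.00,  0.00], [0.0,  0.31,  0.01], [0.0,  0.01,  0.00]]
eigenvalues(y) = [0.99, 0.0, 0.31]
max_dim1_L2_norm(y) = 0.74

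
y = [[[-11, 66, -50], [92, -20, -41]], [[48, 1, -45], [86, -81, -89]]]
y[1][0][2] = -45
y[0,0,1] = 66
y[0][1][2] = -41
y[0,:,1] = [66, -20]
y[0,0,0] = -11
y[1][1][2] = -89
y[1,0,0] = 48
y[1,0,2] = -45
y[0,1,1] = -20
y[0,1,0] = 92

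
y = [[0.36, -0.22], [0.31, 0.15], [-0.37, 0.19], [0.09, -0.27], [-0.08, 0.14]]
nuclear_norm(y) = 1.02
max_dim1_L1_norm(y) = 0.58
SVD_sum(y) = [[0.37, -0.20], [0.18, -0.1], [-0.36, 0.2], [0.18, -0.1], [-0.12, 0.07]] + [[-0.01, -0.02], [0.13, 0.25], [-0.01, -0.01], [-0.09, -0.17], [0.04, 0.07]]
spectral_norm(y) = 0.67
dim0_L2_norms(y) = [0.61, 0.45]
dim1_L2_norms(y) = [0.42, 0.34, 0.42, 0.28, 0.16]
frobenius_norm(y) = 0.76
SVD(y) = [[-0.63, 0.06], [-0.30, -0.8], [0.62, 0.03], [-0.31, 0.55], [0.2, -0.24]] @ diag([0.6729209555568864, 0.3518201068336017]) @ [[-0.88, 0.48], [-0.48, -0.88]]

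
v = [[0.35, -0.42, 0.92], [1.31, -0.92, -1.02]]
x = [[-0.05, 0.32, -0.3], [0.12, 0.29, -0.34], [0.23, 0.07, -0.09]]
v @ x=[[0.14, 0.05, -0.04], [-0.41, 0.08, 0.01]]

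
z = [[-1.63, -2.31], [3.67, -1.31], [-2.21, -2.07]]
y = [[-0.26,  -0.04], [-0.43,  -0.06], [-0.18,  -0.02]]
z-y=[[-1.37, -2.27],[4.10, -1.25],[-2.03, -2.05]]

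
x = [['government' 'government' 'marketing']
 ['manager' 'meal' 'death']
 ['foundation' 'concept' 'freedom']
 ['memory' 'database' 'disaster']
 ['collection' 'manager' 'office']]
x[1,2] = 'death'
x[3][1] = 'database'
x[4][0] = 'collection'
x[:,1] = ['government', 'meal', 'concept', 'database', 'manager']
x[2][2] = 'freedom'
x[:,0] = ['government', 'manager', 'foundation', 'memory', 'collection']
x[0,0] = 'government'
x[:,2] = ['marketing', 'death', 'freedom', 'disaster', 'office']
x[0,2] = 'marketing'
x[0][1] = 'government'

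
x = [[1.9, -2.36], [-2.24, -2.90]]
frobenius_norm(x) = 4.75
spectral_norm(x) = 3.83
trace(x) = -1.00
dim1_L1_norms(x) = [4.26, 5.14]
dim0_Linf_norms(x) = [2.24, 2.9]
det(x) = -10.80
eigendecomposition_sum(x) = [[2.43, -1.0], [-0.95, 0.39]] + [[-0.53, -1.36], [-1.29, -3.29]]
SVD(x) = [[0.43, 0.90], [0.90, -0.43]] @ diag([3.827741160199499, 2.820566895238366]) @ [[-0.32, -0.95],[0.95, -0.32]]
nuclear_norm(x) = 6.65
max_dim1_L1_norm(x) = 5.14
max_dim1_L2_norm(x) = 3.66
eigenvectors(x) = [[0.93, 0.38], [-0.36, 0.92]]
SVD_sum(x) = [[-0.52, -1.55],[-1.10, -3.28]] + [[2.42,-0.81], [-1.14,0.38]]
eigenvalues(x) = [2.82, -3.82]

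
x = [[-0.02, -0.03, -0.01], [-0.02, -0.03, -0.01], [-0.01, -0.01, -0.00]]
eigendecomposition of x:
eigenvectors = [[0.68,0.58,-0.18], [0.68,-0.58,-0.18], [0.25,0.58,0.97]]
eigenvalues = [-0.05, -0.0, 0.0]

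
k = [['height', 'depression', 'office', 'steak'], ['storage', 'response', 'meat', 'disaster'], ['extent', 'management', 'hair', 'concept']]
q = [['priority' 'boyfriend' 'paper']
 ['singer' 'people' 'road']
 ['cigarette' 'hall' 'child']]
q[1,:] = ['singer', 'people', 'road']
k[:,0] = ['height', 'storage', 'extent']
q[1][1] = 'people'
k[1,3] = 'disaster'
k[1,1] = 'response'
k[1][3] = 'disaster'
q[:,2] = ['paper', 'road', 'child']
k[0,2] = 'office'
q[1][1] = 'people'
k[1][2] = 'meat'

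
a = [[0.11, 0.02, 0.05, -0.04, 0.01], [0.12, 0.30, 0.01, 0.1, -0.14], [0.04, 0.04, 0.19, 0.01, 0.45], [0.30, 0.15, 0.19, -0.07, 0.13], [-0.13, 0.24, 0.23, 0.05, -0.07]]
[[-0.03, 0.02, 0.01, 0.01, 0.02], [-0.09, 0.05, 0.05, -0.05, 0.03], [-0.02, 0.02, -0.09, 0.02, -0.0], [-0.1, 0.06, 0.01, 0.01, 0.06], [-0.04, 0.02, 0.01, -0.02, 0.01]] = a @ [[-0.17, 0.08, 0.12, 0.05, 0.14],[-0.24, 0.16, 0.01, -0.18, 0.03],[-0.04, 0.0, 0.03, 0.13, 0.1],[0.09, -0.07, 0.06, -0.02, -0.06],[0.01, 0.03, -0.22, -0.0, -0.06]]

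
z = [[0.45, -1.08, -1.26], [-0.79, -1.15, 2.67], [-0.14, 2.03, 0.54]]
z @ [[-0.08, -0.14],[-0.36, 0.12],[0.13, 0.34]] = [[0.19, -0.62], [0.82, 0.88], [-0.65, 0.45]]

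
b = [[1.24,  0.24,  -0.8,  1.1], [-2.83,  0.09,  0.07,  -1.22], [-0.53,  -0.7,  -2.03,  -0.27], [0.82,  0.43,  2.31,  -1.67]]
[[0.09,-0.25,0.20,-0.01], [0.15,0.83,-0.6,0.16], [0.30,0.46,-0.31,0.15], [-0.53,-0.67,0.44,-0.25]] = b@[[-0.09, -0.32, 0.23, -0.07], [0.01, -0.06, 0.05, -0.0], [-0.14, -0.13, 0.08, -0.06], [0.08, 0.05, -0.03, 0.03]]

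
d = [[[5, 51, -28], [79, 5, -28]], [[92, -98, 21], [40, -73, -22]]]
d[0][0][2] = -28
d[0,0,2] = -28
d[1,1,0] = 40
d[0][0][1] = 51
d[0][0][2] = -28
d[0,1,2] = -28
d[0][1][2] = -28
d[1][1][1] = -73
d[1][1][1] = -73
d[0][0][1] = 51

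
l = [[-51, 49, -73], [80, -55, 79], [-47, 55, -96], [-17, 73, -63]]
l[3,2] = -63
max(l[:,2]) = 79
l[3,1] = 73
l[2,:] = [-47, 55, -96]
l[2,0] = -47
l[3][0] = -17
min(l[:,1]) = -55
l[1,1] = -55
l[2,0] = -47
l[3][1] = 73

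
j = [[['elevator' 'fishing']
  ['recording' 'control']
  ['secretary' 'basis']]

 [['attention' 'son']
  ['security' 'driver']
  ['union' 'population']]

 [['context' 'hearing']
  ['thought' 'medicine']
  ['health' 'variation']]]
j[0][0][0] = 'elevator'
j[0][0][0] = 'elevator'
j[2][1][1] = 'medicine'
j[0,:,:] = [['elevator', 'fishing'], ['recording', 'control'], ['secretary', 'basis']]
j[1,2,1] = 'population'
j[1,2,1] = 'population'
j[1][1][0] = 'security'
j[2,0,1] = 'hearing'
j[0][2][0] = 'secretary'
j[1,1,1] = 'driver'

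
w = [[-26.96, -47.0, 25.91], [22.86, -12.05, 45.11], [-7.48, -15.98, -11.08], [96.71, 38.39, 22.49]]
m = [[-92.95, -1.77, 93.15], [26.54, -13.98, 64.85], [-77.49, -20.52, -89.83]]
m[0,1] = -1.77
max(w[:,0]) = 96.71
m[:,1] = [-1.77, -13.98, -20.52]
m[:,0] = [-92.95, 26.54, -77.49]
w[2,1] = -15.98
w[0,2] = 25.91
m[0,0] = -92.95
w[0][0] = -26.96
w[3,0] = 96.71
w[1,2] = 45.11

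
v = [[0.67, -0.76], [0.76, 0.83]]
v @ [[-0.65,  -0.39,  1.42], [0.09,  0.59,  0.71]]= [[-0.5, -0.71, 0.41], [-0.42, 0.19, 1.67]]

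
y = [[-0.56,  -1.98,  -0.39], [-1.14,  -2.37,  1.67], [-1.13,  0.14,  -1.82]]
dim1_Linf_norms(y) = [1.98, 2.37, 1.82]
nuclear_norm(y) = 6.69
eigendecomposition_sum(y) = [[0.49-0.00j,(-0.32+0j),-0.28+0.00j], [-0.30+0.00j,0.19-0.00j,0.17-0.00j], [(-0.23+0j),(0.15-0j),0.13-0.00j]] + [[-0.53+0.22j, -0.83-0.98j, (-0.06+1.75j)], [-0.42+0.46j, (-1.28-0.59j), (0.75+1.76j)], [(-0.45-0.14j), (-0-1.07j), (-0.97+1.08j)]] + [[-0.53-0.22j,(-0.83+0.98j),(-0.06-1.75j)], [(-0.42-0.46j),(-1.28+0.59j),(0.75-1.76j)], [-0.45+0.14j,(-0+1.07j),(-0.97-1.08j)]]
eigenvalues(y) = [(0.81+0j), (-2.78+0.71j), (-2.78-0.71j)]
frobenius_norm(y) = 4.32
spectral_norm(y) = 3.55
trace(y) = -4.75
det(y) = 6.67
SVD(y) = [[0.47, 0.48, 0.74],[0.87, -0.09, -0.49],[-0.16, 0.87, -0.46]] @ diag([3.5548272475954716, 2.326794184446857, 0.8059975576743978]) @ [[-0.30,-0.85,0.44], [-0.49,-0.26,-0.83], [0.82,-0.47,-0.34]]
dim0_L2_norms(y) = [1.7, 3.09, 2.5]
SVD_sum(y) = [[-0.50, -1.42, 0.73], [-0.93, -2.61, 1.35], [0.17, 0.49, -0.25]] + [[-0.55, -0.28, -0.92], [0.11, 0.06, 0.18], [-1.0, -0.52, -1.69]] + [[0.49, -0.28, -0.20], [-0.32, 0.18, 0.13], [-0.3, 0.17, 0.13]]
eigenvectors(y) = [[0.80+0.00j, -0.53-0.25j, -0.53+0.25j], [(-0.48+0j), (-0.65+0j), -0.65-0.00j], [-0.37+0.00j, -0.20-0.44j, -0.20+0.44j]]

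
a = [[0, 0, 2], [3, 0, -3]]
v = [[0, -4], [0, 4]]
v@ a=[[-12, 0, 12], [12, 0, -12]]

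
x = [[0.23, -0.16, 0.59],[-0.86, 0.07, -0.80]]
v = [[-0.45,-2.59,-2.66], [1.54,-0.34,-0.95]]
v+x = [[-0.22, -2.75, -2.07], [0.68, -0.27, -1.75]]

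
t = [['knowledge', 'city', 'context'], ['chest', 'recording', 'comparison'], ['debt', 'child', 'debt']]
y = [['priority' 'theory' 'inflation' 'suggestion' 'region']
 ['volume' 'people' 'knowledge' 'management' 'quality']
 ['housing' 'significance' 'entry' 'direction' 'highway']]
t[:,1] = ['city', 'recording', 'child']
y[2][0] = 'housing'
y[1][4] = 'quality'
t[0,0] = 'knowledge'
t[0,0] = 'knowledge'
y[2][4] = 'highway'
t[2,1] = 'child'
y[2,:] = ['housing', 'significance', 'entry', 'direction', 'highway']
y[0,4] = 'region'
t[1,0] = 'chest'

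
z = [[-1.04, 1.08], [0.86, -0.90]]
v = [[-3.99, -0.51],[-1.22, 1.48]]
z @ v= [[2.83, 2.13], [-2.33, -1.77]]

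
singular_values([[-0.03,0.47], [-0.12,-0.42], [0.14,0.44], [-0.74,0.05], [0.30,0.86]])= [1.21, 0.74]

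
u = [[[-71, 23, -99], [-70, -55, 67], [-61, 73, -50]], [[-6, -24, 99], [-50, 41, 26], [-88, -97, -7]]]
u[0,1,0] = -70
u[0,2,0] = -61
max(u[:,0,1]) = 23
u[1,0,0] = -6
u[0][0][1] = 23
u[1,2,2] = -7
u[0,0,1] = 23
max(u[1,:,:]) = 99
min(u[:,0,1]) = -24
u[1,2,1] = -97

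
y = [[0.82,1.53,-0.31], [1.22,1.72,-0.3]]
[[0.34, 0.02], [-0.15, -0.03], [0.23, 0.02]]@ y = [[0.3, 0.55, -0.11], [-0.16, -0.28, 0.06], [0.21, 0.39, -0.08]]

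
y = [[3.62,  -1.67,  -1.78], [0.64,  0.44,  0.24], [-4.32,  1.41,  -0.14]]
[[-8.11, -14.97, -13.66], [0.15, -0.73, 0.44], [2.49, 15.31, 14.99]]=y @ [[-0.78, -2.85, -2.06], [-0.30, 2.18, 4.27], [3.25, 0.57, -0.52]]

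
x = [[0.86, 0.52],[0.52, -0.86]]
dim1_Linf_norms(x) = [0.86, 0.86]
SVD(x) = [[-0.86, -0.52],[-0.52, 0.86]] @ diag([1.0049875621120892, 1.004987562112089]) @ [[-1.0, -0.0], [-0.0, -1.0]]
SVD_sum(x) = [[0.86, 0.0],[0.52, 0.0]] + [[0.00, 0.52], [0.00, -0.86]]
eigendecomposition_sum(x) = [[0.93, 0.26], [0.26, 0.07]] + [[-0.07, 0.26],[0.26, -0.93]]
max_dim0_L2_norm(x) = 1.0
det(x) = -1.01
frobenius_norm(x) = 1.42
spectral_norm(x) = 1.00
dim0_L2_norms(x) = [1.0, 1.0]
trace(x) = 0.00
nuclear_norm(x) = 2.01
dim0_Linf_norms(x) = [0.86, 0.86]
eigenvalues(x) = [1.0, -1.0]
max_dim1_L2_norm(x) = 1.0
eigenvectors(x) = [[0.96, -0.27],[0.27, 0.96]]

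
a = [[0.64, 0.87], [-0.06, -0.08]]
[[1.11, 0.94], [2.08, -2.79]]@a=[[0.65, 0.89], [1.50, 2.03]]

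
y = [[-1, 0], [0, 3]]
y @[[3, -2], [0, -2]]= [[-3, 2], [0, -6]]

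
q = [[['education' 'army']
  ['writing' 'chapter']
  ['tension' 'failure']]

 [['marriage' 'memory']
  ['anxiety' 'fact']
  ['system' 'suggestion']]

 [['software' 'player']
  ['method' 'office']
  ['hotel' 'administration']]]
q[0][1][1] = 'chapter'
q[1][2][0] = 'system'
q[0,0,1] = 'army'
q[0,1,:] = ['writing', 'chapter']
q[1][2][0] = 'system'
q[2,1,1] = 'office'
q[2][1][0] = 'method'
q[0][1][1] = 'chapter'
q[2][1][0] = 'method'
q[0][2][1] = 'failure'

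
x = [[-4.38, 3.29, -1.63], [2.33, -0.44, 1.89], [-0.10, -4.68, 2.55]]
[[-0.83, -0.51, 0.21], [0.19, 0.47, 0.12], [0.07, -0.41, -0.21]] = x@[[0.17, 0.18, -0.01], [-0.09, 0.11, 0.1], [-0.13, 0.05, 0.10]]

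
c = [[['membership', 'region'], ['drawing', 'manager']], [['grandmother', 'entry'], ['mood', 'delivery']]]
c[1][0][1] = 'entry'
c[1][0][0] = 'grandmother'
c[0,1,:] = ['drawing', 'manager']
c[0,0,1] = 'region'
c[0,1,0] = 'drawing'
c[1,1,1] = 'delivery'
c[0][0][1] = 'region'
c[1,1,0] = 'mood'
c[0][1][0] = 'drawing'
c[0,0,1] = 'region'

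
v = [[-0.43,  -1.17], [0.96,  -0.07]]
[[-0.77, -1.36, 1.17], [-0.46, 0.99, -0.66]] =v @ [[-0.42, 1.09, -0.74], [0.81, 0.76, -0.73]]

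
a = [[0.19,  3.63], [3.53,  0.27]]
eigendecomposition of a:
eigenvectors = [[-0.72,  -0.71], [0.70,  -0.71]]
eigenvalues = [-3.35, 3.81]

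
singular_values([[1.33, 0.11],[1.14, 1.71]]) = [2.26, 0.95]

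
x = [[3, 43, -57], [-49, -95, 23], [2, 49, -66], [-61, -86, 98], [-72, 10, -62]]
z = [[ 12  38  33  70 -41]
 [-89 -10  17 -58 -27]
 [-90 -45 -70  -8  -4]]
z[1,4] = -27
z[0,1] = 38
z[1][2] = 17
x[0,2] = -57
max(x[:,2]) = 98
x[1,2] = 23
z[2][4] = -4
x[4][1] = 10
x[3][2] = 98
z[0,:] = [12, 38, 33, 70, -41]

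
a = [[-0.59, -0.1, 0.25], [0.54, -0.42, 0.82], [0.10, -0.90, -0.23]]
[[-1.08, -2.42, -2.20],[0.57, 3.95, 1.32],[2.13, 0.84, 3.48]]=a @ [[1.59,4.78,3.34], [-1.86,-0.73,-2.96], [-1.30,1.30,-2.1]]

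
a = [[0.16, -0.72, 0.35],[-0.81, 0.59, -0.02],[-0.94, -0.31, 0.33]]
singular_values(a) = [1.3, 1.03, 0.08]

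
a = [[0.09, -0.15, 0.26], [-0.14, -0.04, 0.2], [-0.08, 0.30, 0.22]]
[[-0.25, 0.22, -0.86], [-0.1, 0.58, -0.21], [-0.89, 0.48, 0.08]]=a @ [[-1.18, -1.97, -1.72], [-2.02, -0.02, 1.27], [-1.71, 1.51, -1.99]]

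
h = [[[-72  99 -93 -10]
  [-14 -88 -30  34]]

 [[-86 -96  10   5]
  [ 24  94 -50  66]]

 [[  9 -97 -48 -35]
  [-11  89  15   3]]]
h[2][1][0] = -11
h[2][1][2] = 15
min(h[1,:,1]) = -96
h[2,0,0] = 9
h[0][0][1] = 99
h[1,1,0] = 24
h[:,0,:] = [[-72, 99, -93, -10], [-86, -96, 10, 5], [9, -97, -48, -35]]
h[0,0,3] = -10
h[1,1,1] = 94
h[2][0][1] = -97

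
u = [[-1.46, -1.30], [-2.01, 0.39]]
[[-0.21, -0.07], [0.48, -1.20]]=u @ [[-0.17, 0.5], [0.35, -0.51]]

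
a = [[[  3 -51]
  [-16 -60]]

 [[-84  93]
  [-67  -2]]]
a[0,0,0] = 3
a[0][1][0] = -16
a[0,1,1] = -60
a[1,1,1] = -2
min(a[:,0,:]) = -84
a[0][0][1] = -51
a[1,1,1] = -2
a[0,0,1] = -51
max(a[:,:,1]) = 93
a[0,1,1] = -60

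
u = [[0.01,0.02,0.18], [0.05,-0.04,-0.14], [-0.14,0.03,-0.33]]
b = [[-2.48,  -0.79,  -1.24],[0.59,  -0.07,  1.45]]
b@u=[[0.11, -0.06, 0.07], [-0.2, 0.06, -0.36]]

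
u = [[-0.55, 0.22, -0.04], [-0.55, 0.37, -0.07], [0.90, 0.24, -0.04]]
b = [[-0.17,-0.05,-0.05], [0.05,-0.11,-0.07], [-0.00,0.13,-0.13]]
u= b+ [[-0.38, 0.27, 0.01],[-0.6, 0.48, 0.00],[0.90, 0.11, 0.09]]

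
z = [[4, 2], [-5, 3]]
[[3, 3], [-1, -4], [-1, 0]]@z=[[-3, 15], [16, -14], [-4, -2]]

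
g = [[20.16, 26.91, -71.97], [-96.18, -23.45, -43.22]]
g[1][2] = -43.22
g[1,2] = -43.22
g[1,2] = -43.22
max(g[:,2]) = -43.22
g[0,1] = 26.91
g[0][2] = -71.97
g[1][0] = -96.18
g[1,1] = -23.45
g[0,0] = 20.16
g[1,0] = -96.18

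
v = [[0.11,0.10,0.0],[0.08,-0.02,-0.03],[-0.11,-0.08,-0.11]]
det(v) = 0.001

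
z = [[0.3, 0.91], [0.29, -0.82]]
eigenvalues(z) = [0.5, -1.02]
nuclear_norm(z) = 1.64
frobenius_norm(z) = 1.29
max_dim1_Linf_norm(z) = 0.91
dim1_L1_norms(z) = [1.21, 1.11]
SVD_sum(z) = [[0.02, 0.92], [-0.02, -0.81]] + [[0.28, -0.01], [0.31, -0.01]]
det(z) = -0.51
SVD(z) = [[-0.75,0.66], [0.66,0.75]] @ diag([1.2253299476302058, 0.4161328146644494]) @ [[-0.03, -1.0], [1.0, -0.03]]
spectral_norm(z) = 1.23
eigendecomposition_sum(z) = [[0.43,0.3], [0.10,0.07]] + [[-0.13, 0.61], [0.19, -0.89]]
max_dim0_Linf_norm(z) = 0.91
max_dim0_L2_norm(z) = 1.22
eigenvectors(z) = [[0.98, -0.57], [0.21, 0.82]]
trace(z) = -0.52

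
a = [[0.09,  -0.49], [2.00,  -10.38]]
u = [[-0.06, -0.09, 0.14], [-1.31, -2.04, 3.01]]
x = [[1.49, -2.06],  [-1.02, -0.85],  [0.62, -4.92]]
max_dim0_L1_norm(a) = 10.87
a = u @ x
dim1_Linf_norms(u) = [0.14, 3.01]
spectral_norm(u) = 3.87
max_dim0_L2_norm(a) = 10.39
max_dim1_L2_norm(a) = 10.57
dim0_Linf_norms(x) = [1.49, 4.92]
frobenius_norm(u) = 3.87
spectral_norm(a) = 10.58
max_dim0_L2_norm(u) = 3.01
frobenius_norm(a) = 10.58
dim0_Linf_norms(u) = [1.31, 2.04, 3.01]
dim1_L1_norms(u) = [0.29, 6.36]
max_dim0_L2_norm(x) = 5.4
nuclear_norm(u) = 3.87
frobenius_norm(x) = 5.73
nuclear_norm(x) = 7.11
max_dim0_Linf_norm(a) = 10.38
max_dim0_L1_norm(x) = 7.83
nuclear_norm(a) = 10.59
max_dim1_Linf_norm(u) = 3.01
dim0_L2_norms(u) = [1.31, 2.04, 3.01]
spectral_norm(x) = 5.50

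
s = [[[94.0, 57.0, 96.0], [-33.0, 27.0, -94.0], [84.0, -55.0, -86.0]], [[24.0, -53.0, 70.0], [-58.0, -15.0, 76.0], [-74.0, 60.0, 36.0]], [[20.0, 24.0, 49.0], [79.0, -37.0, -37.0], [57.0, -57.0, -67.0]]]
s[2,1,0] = 79.0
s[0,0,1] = 57.0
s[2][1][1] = -37.0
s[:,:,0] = [[94.0, -33.0, 84.0], [24.0, -58.0, -74.0], [20.0, 79.0, 57.0]]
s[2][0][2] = 49.0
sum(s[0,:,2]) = -84.0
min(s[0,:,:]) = -94.0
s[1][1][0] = -58.0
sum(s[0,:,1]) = 29.0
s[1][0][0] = 24.0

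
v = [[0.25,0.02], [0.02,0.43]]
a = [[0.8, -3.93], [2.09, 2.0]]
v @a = [[0.24, -0.94], [0.91, 0.78]]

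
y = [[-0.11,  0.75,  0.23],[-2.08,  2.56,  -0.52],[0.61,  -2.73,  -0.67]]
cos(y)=[[1.45, -0.31, 0.21], [1.54, -0.81, 0.42], [-1.64, 1.23, 0.27]]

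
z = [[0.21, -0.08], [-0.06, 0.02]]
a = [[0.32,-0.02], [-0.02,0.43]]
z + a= [[0.53, -0.10], [-0.08, 0.45]]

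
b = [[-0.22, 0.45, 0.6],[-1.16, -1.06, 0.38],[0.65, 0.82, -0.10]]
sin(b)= [[-0.24, 0.44, 0.61], [-0.82, -0.89, 0.15], [0.42, 0.7, 0.06]]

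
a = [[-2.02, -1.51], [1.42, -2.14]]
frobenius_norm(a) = 3.60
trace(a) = -4.16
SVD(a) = [[0.59, 0.81], [0.81, -0.59]] @ diag([2.619135413062756, 2.469135413062756]) @ [[-0.01, -1.00], [-1.0, 0.01]]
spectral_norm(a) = 2.62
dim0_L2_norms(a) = [2.47, 2.62]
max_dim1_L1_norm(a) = 3.56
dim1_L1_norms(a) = [3.53, 3.56]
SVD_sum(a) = [[-0.02, -1.54], [-0.03, -2.12]] + [[-2.00, 0.03], [1.45, -0.02]]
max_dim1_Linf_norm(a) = 2.14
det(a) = 6.47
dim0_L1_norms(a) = [3.44, 3.65]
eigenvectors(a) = [[0.72+0.00j, (0.72-0j)], [(0.03-0.7j), (0.03+0.7j)]]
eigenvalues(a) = [(-2.08+1.46j), (-2.08-1.46j)]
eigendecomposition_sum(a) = [[-1.01+0.77j, -0.75-1.07j], [(0.71+1.01j), -1.07+0.69j]] + [[(-1.01-0.77j), (-0.76+1.07j)],  [0.71-1.01j, (-1.07-0.69j)]]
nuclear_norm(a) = 5.09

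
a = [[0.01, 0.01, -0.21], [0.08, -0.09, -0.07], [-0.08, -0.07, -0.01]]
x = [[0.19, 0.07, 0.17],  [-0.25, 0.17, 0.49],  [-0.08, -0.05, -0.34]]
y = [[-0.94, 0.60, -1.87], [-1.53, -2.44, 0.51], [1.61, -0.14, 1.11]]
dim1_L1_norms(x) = [0.43, 0.91, 0.47]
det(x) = -0.01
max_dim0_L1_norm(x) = 1.0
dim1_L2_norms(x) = [0.26, 0.58, 0.35]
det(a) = 0.00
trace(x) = 0.02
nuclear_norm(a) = 0.45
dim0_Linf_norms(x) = [0.25, 0.17, 0.49]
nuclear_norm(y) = 6.26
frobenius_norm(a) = 0.27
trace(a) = -0.09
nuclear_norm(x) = 1.01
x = y @ a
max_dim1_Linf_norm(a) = 0.21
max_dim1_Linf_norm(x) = 0.49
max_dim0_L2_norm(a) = 0.22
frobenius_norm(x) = 0.73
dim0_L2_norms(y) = [2.41, 2.52, 2.23]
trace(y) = -2.27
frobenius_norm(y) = 4.14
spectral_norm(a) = 0.23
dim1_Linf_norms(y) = [1.87, 2.44, 1.61]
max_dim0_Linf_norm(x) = 0.49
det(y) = -3.76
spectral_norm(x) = 0.66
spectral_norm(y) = 3.01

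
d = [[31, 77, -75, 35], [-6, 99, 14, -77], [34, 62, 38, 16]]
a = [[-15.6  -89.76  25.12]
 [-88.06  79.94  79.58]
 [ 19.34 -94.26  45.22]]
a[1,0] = -88.06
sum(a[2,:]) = -29.700000000000003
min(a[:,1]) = -94.26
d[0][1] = 77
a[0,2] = 25.12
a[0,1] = -89.76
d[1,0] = -6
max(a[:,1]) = 79.94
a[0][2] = 25.12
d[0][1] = 77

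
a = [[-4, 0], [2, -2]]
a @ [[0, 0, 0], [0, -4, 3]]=[[0, 0, 0], [0, 8, -6]]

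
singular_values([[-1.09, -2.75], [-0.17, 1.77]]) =[3.38, 0.71]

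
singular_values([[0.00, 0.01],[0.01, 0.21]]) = [0.21, 0.0]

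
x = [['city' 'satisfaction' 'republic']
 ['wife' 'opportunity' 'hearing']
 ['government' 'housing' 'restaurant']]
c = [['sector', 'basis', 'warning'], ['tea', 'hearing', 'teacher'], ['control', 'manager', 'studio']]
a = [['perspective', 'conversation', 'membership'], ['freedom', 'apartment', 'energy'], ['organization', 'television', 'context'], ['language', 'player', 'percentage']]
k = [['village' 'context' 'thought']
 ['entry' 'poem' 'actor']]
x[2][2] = 'restaurant'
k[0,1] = 'context'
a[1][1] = 'apartment'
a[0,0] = 'perspective'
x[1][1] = 'opportunity'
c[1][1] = 'hearing'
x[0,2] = 'republic'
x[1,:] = ['wife', 'opportunity', 'hearing']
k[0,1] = 'context'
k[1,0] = 'entry'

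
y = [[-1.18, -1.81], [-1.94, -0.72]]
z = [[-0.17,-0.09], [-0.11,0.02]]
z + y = [[-1.35, -1.9], [-2.05, -0.70]]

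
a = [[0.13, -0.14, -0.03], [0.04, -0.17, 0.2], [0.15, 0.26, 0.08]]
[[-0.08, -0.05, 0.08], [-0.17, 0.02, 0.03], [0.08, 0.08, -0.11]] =a @[[-0.15, -0.05, 0.13], [0.50, 0.25, -0.42], [-0.38, 0.33, -0.25]]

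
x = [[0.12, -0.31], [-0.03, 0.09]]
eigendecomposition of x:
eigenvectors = [[0.97, 0.94], [-0.26, 0.34]]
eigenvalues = [0.2, 0.01]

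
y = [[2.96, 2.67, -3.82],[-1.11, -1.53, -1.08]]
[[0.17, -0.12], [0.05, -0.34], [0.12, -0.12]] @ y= [[0.64, 0.64, -0.52], [0.53, 0.65, 0.18], [0.49, 0.50, -0.33]]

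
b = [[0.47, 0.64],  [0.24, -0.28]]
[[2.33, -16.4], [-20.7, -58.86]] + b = [[2.80, -15.76], [-20.46, -59.14]]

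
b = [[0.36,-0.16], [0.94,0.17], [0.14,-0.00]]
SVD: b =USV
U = [[-0.33, 0.94], [-0.93, -0.35], [-0.14, 0.07]]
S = [1.02, 0.21]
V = [[-0.99, -0.10],[0.10, -0.99]]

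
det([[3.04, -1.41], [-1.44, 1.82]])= 3.502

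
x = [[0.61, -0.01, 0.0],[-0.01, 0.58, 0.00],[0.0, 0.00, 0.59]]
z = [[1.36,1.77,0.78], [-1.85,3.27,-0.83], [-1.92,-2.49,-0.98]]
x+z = [[1.97, 1.76, 0.78],[-1.86, 3.85, -0.83],[-1.92, -2.49, -0.39]]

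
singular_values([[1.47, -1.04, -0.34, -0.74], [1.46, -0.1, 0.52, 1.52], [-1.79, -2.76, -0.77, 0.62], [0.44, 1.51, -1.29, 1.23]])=[3.71, 2.32, 2.23, 1.41]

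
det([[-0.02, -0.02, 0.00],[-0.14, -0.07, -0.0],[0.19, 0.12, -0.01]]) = 0.000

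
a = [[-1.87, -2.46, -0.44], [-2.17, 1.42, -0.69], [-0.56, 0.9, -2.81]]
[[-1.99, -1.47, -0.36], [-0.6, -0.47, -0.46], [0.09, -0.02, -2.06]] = a@[[0.54, 0.40, -0.01], [0.40, 0.29, 0.02], [-0.01, 0.02, 0.74]]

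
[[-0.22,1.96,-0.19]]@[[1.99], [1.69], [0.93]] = [[2.70]]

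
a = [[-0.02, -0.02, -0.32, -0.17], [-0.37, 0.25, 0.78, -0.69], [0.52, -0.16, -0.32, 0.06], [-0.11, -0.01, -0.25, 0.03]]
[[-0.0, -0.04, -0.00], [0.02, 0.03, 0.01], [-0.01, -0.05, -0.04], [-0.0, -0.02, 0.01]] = a@[[-0.03, -0.05, -0.08], [-0.09, -0.03, -0.02], [0.02, 0.10, -0.0], [-0.02, 0.08, 0.02]]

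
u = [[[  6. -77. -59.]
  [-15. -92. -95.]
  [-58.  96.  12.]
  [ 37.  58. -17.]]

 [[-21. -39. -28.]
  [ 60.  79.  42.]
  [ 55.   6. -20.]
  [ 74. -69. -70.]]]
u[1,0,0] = -21.0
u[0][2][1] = 96.0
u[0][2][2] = 12.0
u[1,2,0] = 55.0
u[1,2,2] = -20.0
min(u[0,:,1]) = -92.0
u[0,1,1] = -92.0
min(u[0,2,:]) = -58.0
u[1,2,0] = 55.0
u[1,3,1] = -69.0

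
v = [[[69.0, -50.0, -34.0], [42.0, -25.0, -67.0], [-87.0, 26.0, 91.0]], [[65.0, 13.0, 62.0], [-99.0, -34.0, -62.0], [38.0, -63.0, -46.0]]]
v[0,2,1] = 26.0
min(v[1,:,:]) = -99.0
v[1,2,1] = -63.0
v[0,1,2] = -67.0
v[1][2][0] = 38.0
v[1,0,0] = 65.0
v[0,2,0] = -87.0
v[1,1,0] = -99.0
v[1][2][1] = -63.0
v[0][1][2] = -67.0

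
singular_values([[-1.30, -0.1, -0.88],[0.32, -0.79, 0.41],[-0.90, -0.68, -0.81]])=[2.07, 1.0, 0.18]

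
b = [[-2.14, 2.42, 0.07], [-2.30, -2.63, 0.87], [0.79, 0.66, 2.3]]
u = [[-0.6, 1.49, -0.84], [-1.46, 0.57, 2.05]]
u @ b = [[-2.81, -5.93, -0.68], [3.43, -3.68, 5.11]]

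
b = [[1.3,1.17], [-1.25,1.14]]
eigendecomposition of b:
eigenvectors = [[-0.05-0.69j, (-0.05+0.69j)], [(0.72+0j), (0.72-0j)]]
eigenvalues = [(1.22+1.21j), (1.22-1.21j)]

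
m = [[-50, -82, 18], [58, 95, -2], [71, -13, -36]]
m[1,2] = -2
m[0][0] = -50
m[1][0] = 58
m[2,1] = -13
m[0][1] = -82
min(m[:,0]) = -50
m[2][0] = 71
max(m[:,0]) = 71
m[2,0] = 71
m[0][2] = 18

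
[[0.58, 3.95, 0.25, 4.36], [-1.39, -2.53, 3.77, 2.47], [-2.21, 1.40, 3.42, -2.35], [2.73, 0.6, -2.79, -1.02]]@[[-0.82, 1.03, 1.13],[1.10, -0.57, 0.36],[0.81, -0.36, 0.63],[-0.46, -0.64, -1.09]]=[[2.07,-4.53,-2.52], [0.27,-2.93,-2.80], [7.2,-2.8,2.72], [-3.37,4.13,2.66]]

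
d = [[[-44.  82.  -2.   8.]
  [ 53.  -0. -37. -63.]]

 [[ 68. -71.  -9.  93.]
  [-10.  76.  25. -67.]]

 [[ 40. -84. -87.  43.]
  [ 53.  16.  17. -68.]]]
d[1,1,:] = [-10.0, 76.0, 25.0, -67.0]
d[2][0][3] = 43.0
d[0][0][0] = -44.0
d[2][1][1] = 16.0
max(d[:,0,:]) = 93.0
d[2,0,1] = -84.0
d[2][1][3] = -68.0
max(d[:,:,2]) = 25.0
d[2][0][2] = -87.0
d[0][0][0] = -44.0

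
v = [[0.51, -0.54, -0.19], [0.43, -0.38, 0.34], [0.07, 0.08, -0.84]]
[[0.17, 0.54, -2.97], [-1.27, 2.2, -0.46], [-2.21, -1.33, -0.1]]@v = [[0.11, -0.53, 2.65], [0.27, -0.19, 1.38], [-1.71, 1.69, 0.05]]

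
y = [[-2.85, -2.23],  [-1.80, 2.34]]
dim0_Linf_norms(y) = [2.85, 2.34]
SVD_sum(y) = [[-2.81, -2.28], [0.06, 0.05]] + [[-0.04, 0.05], [-1.86, 2.29]]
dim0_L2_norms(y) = [3.37, 3.23]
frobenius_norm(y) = 4.67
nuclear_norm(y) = 6.57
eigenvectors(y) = [[-0.96, 0.35], [-0.29, -0.93]]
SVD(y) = [[-1.00, 0.02],[0.02, 1.00]] @ diag([3.619001995520577, 2.9519187923142605]) @ [[0.78, 0.63], [-0.63, 0.78]]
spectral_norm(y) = 3.62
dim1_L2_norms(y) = [3.62, 2.95]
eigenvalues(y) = [-3.53, 3.02]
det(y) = -10.68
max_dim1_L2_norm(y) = 3.62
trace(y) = -0.51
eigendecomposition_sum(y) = [[-3.17, -1.20],[-0.97, -0.37]] + [[0.32, -1.03], [-0.83, 2.71]]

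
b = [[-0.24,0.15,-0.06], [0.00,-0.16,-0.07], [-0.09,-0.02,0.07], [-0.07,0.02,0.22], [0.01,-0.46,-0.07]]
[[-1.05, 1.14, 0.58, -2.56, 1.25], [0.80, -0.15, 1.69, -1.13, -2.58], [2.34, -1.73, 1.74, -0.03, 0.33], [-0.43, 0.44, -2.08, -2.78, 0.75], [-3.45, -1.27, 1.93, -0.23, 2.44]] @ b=[[0.39, -0.98, -0.63], [-0.29, 1.27, 0.01], [-0.71, 0.44, 0.07], [0.49, -0.49, -0.81], [0.69, -1.48, 0.21]]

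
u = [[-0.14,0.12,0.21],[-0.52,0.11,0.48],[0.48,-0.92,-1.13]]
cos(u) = [[0.97, 0.09, 0.10], [-0.12, 1.23, 0.29], [0.07, -0.48, 0.54]]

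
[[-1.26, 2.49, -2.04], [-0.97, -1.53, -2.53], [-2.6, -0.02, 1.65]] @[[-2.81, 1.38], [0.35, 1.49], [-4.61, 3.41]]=[[13.82, -4.99], [13.85, -12.25], [-0.31, 2.01]]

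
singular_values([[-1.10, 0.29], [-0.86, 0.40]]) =[1.48, 0.13]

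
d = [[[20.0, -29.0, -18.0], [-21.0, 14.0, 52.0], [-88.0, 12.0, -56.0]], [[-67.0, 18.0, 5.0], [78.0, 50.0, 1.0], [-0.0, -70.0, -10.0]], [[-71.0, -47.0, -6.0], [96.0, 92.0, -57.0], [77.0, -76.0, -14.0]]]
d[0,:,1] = [-29.0, 14.0, 12.0]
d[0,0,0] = 20.0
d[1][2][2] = -10.0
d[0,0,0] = 20.0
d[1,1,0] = 78.0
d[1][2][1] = -70.0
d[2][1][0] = 96.0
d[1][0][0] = -67.0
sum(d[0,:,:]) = -114.0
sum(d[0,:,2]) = -22.0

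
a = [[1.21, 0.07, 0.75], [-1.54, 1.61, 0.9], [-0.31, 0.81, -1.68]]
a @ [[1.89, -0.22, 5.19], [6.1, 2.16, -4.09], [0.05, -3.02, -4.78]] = [[2.75, -2.38, 2.41], [6.96, 1.1, -18.88], [4.27, 6.89, 3.11]]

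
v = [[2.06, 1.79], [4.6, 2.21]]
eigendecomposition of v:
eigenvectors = [[-0.54, -0.52], [0.84, -0.85]]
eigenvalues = [-0.74, 5.01]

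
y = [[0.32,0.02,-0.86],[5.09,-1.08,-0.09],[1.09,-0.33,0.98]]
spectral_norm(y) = 5.34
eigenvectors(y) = [[-0.12, -0.22, -0.32], [-0.98, -0.97, -0.94], [-0.13, -0.09, 0.09]]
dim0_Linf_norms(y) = [5.09, 1.08, 0.98]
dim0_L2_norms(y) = [5.22, 1.13, 1.31]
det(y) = -0.02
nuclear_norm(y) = 6.65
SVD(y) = [[-0.06, 0.66, 0.75], [-0.97, 0.13, -0.18], [-0.22, -0.74, 0.64]] @ diag([5.335089591473009, 1.3111874768339908, 0.002539990171015646]) @ [[-0.98, 0.21, -0.01],[0.03, 0.09, -1.00],[0.21, 0.97, 0.1]]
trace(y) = 0.22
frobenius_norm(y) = 5.49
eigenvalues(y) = [-0.47, 0.06, 0.63]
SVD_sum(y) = [[0.29,-0.06,0.0], [5.08,-1.09,0.07], [1.12,-0.24,0.02]] + [[0.03, 0.08, -0.86], [0.01, 0.02, -0.16], [-0.03, -0.09, 0.96]] + [[0.00, 0.00, 0.0],  [-0.0, -0.0, -0.00],  [0.00, 0.0, 0.00]]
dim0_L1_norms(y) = [6.5, 1.43, 1.93]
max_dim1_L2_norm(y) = 5.2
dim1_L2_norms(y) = [0.92, 5.2, 1.5]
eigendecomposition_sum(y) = [[0.74, -0.21, 0.43],  [6.04, -1.68, 3.48],  [0.82, -0.23, 0.47]] + [[0.22, -0.05, 0.2],[0.96, -0.24, 0.88],[0.09, -0.02, 0.08]] + [[-0.64,  0.28,  -1.48], [-1.91,  0.84,  -4.45], [0.18,  -0.08,  0.43]]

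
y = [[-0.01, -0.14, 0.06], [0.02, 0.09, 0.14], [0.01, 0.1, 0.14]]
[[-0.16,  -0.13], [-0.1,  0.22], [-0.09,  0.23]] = y@[[-0.31, -0.02], [0.70, 1.25], [-1.1, 0.74]]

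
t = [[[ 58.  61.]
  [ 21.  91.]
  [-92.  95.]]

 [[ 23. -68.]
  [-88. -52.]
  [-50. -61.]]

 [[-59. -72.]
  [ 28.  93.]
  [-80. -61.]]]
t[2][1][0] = 28.0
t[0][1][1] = 91.0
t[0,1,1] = 91.0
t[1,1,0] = -88.0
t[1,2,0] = -50.0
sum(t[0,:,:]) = 234.0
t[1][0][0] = 23.0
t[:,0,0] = [58.0, 23.0, -59.0]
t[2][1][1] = 93.0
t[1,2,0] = -50.0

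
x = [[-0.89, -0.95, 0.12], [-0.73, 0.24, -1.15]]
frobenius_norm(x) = 1.90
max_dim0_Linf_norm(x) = 1.15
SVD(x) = [[0.58, 0.82], [0.82, -0.58]] @ diag([1.453437019651371, 1.2286255857285977]) @ [[-0.76, -0.24, -0.6], [-0.25, -0.74, 0.62]]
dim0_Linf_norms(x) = [0.89, 0.95, 1.15]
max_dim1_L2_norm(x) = 1.38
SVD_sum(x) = [[-0.64, -0.20, -0.5], [-0.91, -0.29, -0.71]] + [[-0.25,-0.75,0.62], [0.18,0.53,-0.44]]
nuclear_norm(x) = 2.68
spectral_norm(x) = 1.45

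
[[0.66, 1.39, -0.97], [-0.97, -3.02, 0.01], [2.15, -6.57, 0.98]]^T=[[0.66, -0.97, 2.15], [1.39, -3.02, -6.57], [-0.97, 0.01, 0.98]]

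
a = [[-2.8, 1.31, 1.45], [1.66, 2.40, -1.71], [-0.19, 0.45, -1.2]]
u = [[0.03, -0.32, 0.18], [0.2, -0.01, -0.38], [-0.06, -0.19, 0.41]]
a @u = [[0.09,  0.61,  -0.41], [0.63,  -0.23,  -1.31], [0.16,  0.28,  -0.7]]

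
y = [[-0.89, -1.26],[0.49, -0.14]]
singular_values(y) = [1.55, 0.48]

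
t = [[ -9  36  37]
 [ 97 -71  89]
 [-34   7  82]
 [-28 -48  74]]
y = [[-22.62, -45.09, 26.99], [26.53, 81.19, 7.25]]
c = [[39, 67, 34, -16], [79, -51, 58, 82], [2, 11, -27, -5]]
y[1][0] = 26.53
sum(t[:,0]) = 26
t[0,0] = -9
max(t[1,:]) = 97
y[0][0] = -22.62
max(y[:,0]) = 26.53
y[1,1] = 81.19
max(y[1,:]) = 81.19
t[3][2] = 74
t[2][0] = -34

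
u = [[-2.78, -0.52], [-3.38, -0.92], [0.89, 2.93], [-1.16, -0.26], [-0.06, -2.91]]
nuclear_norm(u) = 8.71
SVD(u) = [[-0.47, -0.39], [-0.61, -0.41], [0.48, -0.49], [-0.2, -0.15], [-0.36, 0.64]] @ diag([5.249403580612178, 3.4605291572035703]) @ [[0.77, 0.63], [0.63, -0.77]]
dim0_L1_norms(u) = [8.27, 7.54]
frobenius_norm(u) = 6.29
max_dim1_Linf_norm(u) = 3.38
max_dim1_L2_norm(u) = 3.5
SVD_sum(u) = [[-1.92, -1.57], [-2.47, -2.03], [1.97, 1.61], [-0.82, -0.67], [-1.46, -1.20]] + [[-0.86, 1.05], [-0.91, 1.11], [-1.08, 1.32], [-0.34, 0.41], [1.4, -1.71]]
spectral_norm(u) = 5.25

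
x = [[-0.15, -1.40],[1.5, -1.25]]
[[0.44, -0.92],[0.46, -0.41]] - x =[[0.59, 0.48],[-1.04, 0.84]]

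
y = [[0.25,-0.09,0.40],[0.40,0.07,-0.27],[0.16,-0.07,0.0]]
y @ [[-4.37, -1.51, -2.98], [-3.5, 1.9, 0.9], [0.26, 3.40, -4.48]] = [[-0.67, 0.81, -2.62], [-2.06, -1.39, 0.08], [-0.45, -0.37, -0.54]]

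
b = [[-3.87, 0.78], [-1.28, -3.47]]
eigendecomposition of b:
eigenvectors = [[(-0.12+0.6j),(-0.12-0.6j)], [(-0.79+0j),-0.79-0.00j]]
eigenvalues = [(-3.67+0.98j), (-3.67-0.98j)]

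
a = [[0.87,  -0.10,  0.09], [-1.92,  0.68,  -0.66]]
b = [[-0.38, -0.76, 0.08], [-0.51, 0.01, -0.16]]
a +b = [[0.49,  -0.86,  0.17], [-2.43,  0.69,  -0.82]]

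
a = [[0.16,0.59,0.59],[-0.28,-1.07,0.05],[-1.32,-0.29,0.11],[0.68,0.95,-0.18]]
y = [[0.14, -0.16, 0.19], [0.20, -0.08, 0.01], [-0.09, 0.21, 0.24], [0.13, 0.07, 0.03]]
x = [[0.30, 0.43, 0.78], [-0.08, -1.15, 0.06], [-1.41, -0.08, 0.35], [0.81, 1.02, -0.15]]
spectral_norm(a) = 1.95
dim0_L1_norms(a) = [2.44, 2.9, 0.93]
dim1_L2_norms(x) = [0.94, 1.15, 1.45, 1.31]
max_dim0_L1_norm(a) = 2.9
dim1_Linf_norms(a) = [0.59, 1.07, 1.32, 0.95]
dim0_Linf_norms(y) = [0.2, 0.21, 0.24]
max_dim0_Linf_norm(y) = 0.24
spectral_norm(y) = 0.36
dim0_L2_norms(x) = [1.66, 1.6, 0.87]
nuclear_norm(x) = 4.01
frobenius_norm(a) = 2.28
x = y + a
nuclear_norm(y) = 0.85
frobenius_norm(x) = 2.46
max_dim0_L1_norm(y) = 0.56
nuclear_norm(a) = 3.55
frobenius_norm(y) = 0.51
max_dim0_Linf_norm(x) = 1.41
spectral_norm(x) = 1.96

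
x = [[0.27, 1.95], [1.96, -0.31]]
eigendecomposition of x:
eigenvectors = [[0.76,-0.65], [0.65,0.76]]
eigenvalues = [1.96, -2.0]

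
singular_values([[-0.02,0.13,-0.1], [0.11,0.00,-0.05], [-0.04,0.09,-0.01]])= [0.19, 0.13, 0.03]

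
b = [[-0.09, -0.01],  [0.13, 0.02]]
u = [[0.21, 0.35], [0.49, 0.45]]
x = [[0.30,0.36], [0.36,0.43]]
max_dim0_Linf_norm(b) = 0.13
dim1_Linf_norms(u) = [0.35, 0.49]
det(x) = -0.00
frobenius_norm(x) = 0.73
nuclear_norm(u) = 0.87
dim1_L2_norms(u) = [0.41, 0.67]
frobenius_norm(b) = 0.16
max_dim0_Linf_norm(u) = 0.49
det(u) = -0.08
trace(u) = 0.66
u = x + b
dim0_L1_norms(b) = [0.22, 0.03]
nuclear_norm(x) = 0.73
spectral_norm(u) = 0.77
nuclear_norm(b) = 0.16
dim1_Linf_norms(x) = [0.36, 0.43]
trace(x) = 0.73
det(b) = -0.00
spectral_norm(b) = 0.16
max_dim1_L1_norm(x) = 0.79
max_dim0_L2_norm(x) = 0.56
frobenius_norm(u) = 0.78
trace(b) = -0.07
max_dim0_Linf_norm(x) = 0.43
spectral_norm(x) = 0.73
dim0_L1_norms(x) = [0.66, 0.79]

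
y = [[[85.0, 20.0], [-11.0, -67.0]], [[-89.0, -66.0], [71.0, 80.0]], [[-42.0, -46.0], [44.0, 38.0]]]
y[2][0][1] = -46.0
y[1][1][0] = 71.0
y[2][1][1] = 38.0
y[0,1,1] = -67.0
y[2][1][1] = 38.0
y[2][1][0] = 44.0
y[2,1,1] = 38.0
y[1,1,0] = 71.0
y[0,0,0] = 85.0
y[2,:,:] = [[-42.0, -46.0], [44.0, 38.0]]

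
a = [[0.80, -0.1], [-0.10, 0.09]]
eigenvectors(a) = [[0.99, 0.14], [-0.14, 0.99]]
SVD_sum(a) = [[0.8, -0.11], [-0.11, 0.02]] + [[0.00, 0.01], [0.01, 0.07]]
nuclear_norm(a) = 0.89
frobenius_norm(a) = 0.82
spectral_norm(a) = 0.81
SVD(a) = [[-0.99, 0.14],[0.14, 0.99]] @ diag([0.8138156721182006, 0.07618432788179946]) @ [[-0.99, 0.14], [0.14, 0.99]]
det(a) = 0.06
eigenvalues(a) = [0.81, 0.08]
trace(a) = 0.89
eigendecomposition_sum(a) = [[0.80, -0.11], [-0.11, 0.02]] + [[0.0, 0.01],  [0.01, 0.07]]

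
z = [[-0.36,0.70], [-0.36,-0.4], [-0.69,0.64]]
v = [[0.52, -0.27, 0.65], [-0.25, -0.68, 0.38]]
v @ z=[[-0.54,0.89], [0.07,0.34]]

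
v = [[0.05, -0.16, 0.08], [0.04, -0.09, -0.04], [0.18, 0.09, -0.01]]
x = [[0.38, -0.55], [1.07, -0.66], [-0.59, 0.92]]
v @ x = [[-0.20, 0.15],[-0.06, 0.00],[0.17, -0.17]]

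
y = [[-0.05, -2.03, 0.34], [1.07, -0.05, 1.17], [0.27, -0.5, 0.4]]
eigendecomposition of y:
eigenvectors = [[-0.75+0.00j, (-0.75-0j), (-0.73+0j)], [0.04+0.62j, (0.04-0.62j), 0.13+0.00j], [(-0.17+0.16j), -0.17-0.16j, (0.67+0j)]]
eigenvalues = [(0.15+1.61j), (0.15-1.61j), (0.01+0j)]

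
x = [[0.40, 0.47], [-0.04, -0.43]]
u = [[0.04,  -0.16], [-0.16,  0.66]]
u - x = [[-0.36, -0.63], [-0.12, 1.09]]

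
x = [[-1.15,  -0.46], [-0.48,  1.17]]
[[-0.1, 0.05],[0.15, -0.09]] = x @ [[0.03,-0.01], [0.14,-0.08]]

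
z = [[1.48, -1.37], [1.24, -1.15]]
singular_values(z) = [2.63, 0.0]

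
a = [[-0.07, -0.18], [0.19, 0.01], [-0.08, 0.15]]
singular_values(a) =[0.24, 0.22]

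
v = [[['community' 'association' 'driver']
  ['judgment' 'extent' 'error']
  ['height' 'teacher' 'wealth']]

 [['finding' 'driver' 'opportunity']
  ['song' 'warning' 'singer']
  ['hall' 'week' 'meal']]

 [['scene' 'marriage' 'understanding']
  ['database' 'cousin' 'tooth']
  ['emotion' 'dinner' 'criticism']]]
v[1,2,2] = 'meal'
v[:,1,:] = [['judgment', 'extent', 'error'], ['song', 'warning', 'singer'], ['database', 'cousin', 'tooth']]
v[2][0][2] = 'understanding'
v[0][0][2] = 'driver'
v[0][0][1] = 'association'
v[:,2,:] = [['height', 'teacher', 'wealth'], ['hall', 'week', 'meal'], ['emotion', 'dinner', 'criticism']]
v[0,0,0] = 'community'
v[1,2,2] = 'meal'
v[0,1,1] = 'extent'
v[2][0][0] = 'scene'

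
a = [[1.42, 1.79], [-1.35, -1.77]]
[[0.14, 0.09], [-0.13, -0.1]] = a@[[0.11, -0.28],[-0.01, 0.27]]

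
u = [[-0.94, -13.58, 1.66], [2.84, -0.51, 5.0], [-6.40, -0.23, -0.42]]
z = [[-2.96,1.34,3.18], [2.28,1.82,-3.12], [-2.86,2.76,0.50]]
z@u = [[-13.76, 38.78, 0.45], [22.99, -31.17, 14.20], [7.33, 37.32, 8.84]]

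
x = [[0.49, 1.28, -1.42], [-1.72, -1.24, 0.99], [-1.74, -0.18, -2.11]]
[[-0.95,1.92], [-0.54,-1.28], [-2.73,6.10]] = x @ [[1.01, 0.5], [-0.56, -2.15], [0.51, -3.12]]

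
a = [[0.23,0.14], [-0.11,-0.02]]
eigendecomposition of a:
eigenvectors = [[0.79, -0.71], [-0.62, 0.71]]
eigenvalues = [0.12, 0.09]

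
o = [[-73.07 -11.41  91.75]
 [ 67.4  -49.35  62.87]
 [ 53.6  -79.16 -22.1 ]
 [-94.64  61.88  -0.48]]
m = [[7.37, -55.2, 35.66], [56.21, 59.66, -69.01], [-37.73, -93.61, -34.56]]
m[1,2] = -69.01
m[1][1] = 59.66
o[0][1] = -11.41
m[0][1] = -55.2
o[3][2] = -0.48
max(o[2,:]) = 53.6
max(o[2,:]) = 53.6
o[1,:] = [67.4, -49.35, 62.87]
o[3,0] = -94.64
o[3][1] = 61.88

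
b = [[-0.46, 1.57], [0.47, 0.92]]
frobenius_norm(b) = 1.93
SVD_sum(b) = [[-0.16, 1.60], [-0.09, 0.86]] + [[-0.3, -0.03], [0.56, 0.06]]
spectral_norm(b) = 1.83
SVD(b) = [[0.88, 0.48], [0.48, -0.88]] @ diag([1.827616887537983, 0.6353082026748722]) @ [[-0.1, 1.00], [-1.0, -0.10]]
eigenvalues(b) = [-0.87, 1.33]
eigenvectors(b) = [[-0.97,-0.66], [0.25,-0.75]]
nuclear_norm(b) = 2.46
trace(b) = 0.46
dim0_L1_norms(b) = [0.93, 2.49]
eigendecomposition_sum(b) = [[-0.71, 0.62], [0.19, -0.16]] + [[0.25, 0.95], [0.28, 1.08]]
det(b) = -1.16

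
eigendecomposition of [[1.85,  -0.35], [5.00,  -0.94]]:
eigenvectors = [[0.34,0.19],[0.94,0.98]]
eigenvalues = [0.9, 0.01]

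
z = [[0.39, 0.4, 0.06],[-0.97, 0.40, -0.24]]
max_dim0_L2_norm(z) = 1.05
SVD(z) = [[-0.25, 0.97], [0.97, 0.25]] @ diag([1.1038480722924353, 0.5056870903001919]) @ [[-0.94, 0.26, -0.22], [0.27, 0.96, -0.0]]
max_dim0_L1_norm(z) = 1.36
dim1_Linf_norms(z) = [0.4, 0.97]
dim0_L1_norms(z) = [1.36, 0.8, 0.3]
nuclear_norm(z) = 1.61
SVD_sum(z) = [[0.26,  -0.07,  0.06], [-1.00,  0.28,  -0.24]] + [[0.13, 0.47, -0.00], [0.03, 0.12, -0.0]]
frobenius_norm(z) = 1.21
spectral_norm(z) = 1.10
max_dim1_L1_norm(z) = 1.61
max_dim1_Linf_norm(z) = 0.97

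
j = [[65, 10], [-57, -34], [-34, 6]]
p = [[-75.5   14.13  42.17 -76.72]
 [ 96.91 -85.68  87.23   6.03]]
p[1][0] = 96.91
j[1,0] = -57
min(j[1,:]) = -57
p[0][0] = -75.5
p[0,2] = 42.17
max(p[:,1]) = 14.13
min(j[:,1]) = -34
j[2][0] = -34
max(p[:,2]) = 87.23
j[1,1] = -34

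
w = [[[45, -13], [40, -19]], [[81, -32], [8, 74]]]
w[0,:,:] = [[45, -13], [40, -19]]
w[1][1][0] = 8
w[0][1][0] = 40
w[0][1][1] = -19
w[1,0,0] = 81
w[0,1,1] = -19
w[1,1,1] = 74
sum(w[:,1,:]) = 103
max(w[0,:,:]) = 45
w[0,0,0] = 45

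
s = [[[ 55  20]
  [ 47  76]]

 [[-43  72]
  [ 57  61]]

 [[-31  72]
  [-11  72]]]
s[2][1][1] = 72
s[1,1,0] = 57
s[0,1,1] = 76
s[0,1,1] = 76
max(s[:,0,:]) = 72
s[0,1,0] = 47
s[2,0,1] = 72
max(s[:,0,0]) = 55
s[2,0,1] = 72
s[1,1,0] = 57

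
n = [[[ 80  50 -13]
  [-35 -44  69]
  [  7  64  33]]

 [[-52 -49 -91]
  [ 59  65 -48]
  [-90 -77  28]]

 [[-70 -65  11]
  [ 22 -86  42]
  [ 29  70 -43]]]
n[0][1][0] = -35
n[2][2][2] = -43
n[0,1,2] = 69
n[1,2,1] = -77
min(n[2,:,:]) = -86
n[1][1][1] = 65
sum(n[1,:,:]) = -255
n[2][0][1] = -65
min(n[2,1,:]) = -86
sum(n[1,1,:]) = 76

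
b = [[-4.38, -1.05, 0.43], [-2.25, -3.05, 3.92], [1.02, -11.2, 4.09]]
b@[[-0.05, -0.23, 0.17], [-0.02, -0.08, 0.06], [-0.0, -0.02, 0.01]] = [[0.24, 1.08, -0.8], [0.17, 0.68, -0.53], [0.17, 0.58, -0.46]]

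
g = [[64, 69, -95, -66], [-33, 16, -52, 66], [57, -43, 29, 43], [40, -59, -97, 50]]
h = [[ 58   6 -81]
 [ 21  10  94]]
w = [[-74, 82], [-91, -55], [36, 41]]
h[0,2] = -81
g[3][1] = -59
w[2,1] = 41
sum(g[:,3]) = 93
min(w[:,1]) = -55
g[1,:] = [-33, 16, -52, 66]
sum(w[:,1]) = 68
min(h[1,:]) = 10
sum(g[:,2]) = -215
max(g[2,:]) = 57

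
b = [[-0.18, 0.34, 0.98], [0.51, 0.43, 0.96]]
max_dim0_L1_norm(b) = 1.94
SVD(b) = [[-0.66,-0.75],[-0.75,0.66]] @ diag([1.4970099077590637, 0.48369549932907197]) @ [[-0.18, -0.37, -0.91], [0.98, 0.06, -0.21]]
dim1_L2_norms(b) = [1.05, 1.17]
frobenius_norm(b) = 1.57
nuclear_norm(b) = 1.98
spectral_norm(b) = 1.50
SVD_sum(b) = [[0.17, 0.36, 0.9], [0.2, 0.41, 1.03]] + [[-0.35, -0.02, 0.08],[0.31, 0.02, -0.07]]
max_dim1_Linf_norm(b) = 0.98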